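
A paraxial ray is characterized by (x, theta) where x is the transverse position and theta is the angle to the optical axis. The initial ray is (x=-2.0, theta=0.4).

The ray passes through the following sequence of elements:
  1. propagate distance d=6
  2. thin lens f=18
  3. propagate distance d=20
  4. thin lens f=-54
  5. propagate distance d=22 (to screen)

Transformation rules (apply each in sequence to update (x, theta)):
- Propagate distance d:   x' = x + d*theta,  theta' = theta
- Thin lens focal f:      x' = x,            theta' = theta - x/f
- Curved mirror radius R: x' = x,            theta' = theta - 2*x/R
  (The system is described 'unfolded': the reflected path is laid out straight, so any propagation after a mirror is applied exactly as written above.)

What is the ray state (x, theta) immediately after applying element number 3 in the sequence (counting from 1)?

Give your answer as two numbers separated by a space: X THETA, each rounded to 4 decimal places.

Answer: 7.9556 0.3778

Derivation:
Initial: x=-2.0000 theta=0.4000
After 1 (propagate distance d=6): x=0.4000 theta=0.4000
After 2 (thin lens f=18): x=0.4000 theta=17/45 (≈0.3778)
After 3 (propagate distance d=20): x=358/45 (≈7.9556) theta=17/45 (≈0.3778)
Rounded to 4 decimal places: x = 7.9556, theta = 0.3778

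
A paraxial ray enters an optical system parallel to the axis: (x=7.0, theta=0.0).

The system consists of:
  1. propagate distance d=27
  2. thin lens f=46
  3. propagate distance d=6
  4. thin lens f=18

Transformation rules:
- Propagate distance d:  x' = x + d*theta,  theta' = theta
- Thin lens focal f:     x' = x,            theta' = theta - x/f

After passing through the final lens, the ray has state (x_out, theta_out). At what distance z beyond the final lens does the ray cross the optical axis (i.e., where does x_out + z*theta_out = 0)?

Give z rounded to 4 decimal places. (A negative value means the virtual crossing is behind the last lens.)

Initial: x=7.0000 theta=0.0000
After 1 (propagate distance d=27): x=7.0000 theta=0.0000
After 2 (thin lens f=46): x=7.0000 theta=-7/46 (≈-0.1522)
After 3 (propagate distance d=6): x=140/23 (≈6.0870) theta=-7/46 (≈-0.1522)
After 4 (thin lens f=18): x=140/23 (≈6.0870) theta=-203/414 (≈-0.4903)
z_focus = -x_out/theta_out = -(140/23)/(-203/414) = 360/29 ≈ 12.4138
Rounded to 4 decimal places: z = 12.4138

Answer: 12.4138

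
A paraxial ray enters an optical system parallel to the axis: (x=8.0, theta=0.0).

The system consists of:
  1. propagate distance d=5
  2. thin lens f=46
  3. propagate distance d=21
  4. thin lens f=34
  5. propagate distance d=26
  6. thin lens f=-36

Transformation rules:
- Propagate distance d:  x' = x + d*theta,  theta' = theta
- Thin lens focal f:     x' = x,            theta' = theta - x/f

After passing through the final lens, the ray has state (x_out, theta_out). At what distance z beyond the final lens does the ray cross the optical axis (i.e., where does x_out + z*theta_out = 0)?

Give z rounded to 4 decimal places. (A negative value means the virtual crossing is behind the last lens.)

Initial: x=8.0000 theta=0.0000
After 1 (propagate distance d=5): x=8.0000 theta=0.0000
After 2 (thin lens f=46): x=8.0000 theta=-4/23 (≈-0.1739)
After 3 (propagate distance d=21): x=100/23 (≈4.3478) theta=-4/23 (≈-0.1739)
After 4 (thin lens f=34): x=100/23 (≈4.3478) theta=-118/391 (≈-0.3018)
After 5 (propagate distance d=26): x=-1368/391 (≈-3.4987) theta=-118/391 (≈-0.3018)
After 6 (thin lens f=-36): x=-1368/391 (≈-3.4987) theta=-156/391 (≈-0.3990)
z_focus = -x_out/theta_out = -(-1368/391)/(-156/391) = -114/13 ≈ -8.7692
Rounded to 4 decimal places: z = -8.7692

Answer: -8.7692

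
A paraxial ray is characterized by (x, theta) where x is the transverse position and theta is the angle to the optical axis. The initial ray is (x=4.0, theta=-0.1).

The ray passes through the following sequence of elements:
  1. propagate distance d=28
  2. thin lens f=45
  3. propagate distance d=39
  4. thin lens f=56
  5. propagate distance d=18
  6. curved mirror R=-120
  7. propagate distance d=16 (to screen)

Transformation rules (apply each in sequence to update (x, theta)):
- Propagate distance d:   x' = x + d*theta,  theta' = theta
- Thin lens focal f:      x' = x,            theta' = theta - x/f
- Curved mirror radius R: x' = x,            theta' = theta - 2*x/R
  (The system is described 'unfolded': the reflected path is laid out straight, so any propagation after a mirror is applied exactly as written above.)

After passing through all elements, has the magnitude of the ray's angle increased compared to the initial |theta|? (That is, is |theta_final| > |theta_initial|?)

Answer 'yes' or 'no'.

Answer: yes

Derivation:
Initial: x=4.0000 theta=-0.1000
After 1 (propagate distance d=28): x=1.2000 theta=-0.1000
After 2 (thin lens f=45): x=1.2000 theta=-19/150 (≈-0.1267)
After 3 (propagate distance d=39): x=-3.7400 theta=-19/150 (≈-0.1267)
After 4 (thin lens f=56): x=-3.7400 theta=-503/8400 (≈-0.0599)
After 5 (propagate distance d=18): x=-1349/280 (≈-4.8179) theta=-503/8400 (≈-0.0599)
After 6 (curved mirror R=-120): x=-1349/280 (≈-4.8179) theta=-157/1120 (≈-0.1402)
After 7 (propagate distance d=16 (to screen)): x=-1977/280 (≈-7.0607) theta=-157/1120 (≈-0.1402)
|theta_initial|=0.1000 |theta_final|=157/1120 (≈0.1402) -> increased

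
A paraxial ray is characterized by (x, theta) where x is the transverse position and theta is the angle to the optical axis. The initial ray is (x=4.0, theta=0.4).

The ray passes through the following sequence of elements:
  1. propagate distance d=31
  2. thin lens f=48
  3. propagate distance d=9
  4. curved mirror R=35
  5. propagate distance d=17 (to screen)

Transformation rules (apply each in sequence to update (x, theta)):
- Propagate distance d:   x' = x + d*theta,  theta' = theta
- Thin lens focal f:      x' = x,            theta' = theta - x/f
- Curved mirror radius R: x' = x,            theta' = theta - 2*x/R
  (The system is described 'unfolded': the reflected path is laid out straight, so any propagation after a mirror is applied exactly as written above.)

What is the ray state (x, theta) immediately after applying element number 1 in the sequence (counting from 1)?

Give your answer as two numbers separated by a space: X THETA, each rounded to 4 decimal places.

Initial: x=4.0000 theta=0.4000
After 1 (propagate distance d=31): x=16.4000 theta=0.4000
Rounded to 4 decimal places: x = 16.4000, theta = 0.4000

Answer: 16.4000 0.4000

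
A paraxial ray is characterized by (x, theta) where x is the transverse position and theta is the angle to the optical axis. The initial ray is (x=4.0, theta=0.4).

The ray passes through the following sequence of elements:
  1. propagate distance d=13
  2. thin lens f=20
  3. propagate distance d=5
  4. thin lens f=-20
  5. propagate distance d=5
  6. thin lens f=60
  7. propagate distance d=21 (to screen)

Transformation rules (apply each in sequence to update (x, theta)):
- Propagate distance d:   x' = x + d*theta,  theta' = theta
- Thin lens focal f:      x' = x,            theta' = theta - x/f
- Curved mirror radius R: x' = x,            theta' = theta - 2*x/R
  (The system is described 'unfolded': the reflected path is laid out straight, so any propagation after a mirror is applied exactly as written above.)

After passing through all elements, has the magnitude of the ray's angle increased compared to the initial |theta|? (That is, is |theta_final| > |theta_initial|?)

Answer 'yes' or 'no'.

Answer: no

Derivation:
Initial: x=4.0000 theta=0.4000
After 1 (propagate distance d=13): x=9.2000 theta=0.4000
After 2 (thin lens f=20): x=9.2000 theta=-0.0600
After 3 (propagate distance d=5): x=8.9000 theta=-0.0600
After 4 (thin lens f=-20): x=8.9000 theta=0.3850
After 5 (propagate distance d=5): x=10.8250 theta=0.3850
After 6 (thin lens f=60): x=10.8250 theta=491/2400 (≈0.2046)
After 7 (propagate distance d=21 (to screen)): x=12097/800 (≈15.1213) theta=491/2400 (≈0.2046)
|theta_initial|=0.4000 |theta_final|=491/2400 (≈0.2046) -> not increased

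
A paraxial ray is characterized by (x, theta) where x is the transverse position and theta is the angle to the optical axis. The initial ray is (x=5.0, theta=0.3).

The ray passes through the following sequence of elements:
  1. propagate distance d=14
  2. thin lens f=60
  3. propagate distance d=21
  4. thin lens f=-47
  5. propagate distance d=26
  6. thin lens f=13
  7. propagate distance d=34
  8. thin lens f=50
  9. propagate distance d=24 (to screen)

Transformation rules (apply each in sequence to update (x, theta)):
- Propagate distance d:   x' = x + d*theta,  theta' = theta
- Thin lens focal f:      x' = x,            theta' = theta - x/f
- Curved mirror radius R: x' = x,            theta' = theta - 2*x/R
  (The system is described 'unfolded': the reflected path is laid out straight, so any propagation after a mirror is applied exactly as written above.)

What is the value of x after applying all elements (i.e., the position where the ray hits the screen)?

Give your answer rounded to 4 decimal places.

Answer: -44.4737

Derivation:
Initial: x=5.0000 theta=0.3000
After 1 (propagate distance d=14): x=9.2000 theta=0.3000
After 2 (thin lens f=60): x=9.2000 theta=11/75 (≈0.1467)
After 3 (propagate distance d=21): x=12.2800 theta=11/75 (≈0.1467)
After 4 (thin lens f=-47): x=12.2800 theta=1438/3525 (≈0.4079)
After 5 (propagate distance d=26): x=3227/141 (≈22.8865) theta=1438/3525 (≈0.4079)
After 6 (thin lens f=13): x=3227/141 (≈22.8865) theta=-61981/45825 (≈-1.3526)
After 7 (propagate distance d=34): x=-1058579/45825 (≈-23.1005) theta=-61981/45825 (≈-1.3526)
After 8 (thin lens f=50): x=-1058579/45825 (≈-23.1005) theta=-680157/763750 (≈-0.8905)
After 9 (propagate distance d=24 (to screen)): x=-50950127/1145625 (≈-44.4737) theta=-680157/763750 (≈-0.8905)
Rounded to 4 decimal places: x = -44.4737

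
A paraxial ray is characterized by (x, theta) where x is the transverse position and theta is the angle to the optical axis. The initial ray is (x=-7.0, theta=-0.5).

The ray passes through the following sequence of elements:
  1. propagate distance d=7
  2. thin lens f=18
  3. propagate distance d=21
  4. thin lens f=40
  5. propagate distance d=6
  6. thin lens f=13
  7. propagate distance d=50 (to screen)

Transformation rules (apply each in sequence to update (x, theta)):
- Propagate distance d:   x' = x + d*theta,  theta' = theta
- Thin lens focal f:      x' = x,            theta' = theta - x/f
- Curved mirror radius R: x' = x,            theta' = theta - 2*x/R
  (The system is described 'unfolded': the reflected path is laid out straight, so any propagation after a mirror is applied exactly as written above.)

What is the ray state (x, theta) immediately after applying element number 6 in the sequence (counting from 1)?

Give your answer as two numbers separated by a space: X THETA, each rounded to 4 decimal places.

Answer: -6.9375 0.8357

Derivation:
Initial: x=-7.0000 theta=-0.5000
After 1 (propagate distance d=7): x=-10.5000 theta=-0.5000
After 2 (thin lens f=18): x=-10.5000 theta=1/12 (≈0.0833)
After 3 (propagate distance d=21): x=-8.7500 theta=1/12 (≈0.0833)
After 4 (thin lens f=40): x=-8.7500 theta=29/96 (≈0.3021)
After 5 (propagate distance d=6): x=-6.9375 theta=29/96 (≈0.3021)
After 6 (thin lens f=13): x=-6.9375 theta=1043/1248 (≈0.8357)
Rounded to 4 decimal places: x = -6.9375, theta = 0.8357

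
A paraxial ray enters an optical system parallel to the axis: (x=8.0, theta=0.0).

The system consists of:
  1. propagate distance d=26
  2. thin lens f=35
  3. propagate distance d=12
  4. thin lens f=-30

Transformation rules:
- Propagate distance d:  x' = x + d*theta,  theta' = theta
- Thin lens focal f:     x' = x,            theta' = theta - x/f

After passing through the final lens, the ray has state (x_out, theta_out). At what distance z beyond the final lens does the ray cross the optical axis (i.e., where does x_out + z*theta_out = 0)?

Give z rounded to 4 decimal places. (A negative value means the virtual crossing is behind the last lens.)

Initial: x=8.0000 theta=0.0000
After 1 (propagate distance d=26): x=8.0000 theta=0.0000
After 2 (thin lens f=35): x=8.0000 theta=-8/35 (≈-0.2286)
After 3 (propagate distance d=12): x=184/35 (≈5.2571) theta=-8/35 (≈-0.2286)
After 4 (thin lens f=-30): x=184/35 (≈5.2571) theta=-4/75 (≈-0.0533)
z_focus = -x_out/theta_out = -(184/35)/(-4/75) = 690/7 ≈ 98.5714
Rounded to 4 decimal places: z = 98.5714

Answer: 98.5714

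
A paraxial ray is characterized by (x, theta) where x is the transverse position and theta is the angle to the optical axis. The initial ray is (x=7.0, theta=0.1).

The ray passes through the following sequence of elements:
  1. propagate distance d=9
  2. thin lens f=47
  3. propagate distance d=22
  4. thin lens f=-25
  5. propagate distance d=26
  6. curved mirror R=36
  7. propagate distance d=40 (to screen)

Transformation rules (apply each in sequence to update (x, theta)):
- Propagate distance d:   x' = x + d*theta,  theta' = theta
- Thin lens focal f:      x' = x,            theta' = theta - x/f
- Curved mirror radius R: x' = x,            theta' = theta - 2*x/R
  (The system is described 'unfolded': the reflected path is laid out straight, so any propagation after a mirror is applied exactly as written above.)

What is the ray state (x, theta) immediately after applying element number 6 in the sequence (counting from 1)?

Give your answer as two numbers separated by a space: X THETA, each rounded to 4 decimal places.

Initial: x=7.0000 theta=0.1000
After 1 (propagate distance d=9): x=7.9000 theta=0.1000
After 2 (thin lens f=47): x=7.9000 theta=-16/235 (≈-0.0681)
After 3 (propagate distance d=22): x=3009/470 (≈6.4021) theta=-16/235 (≈-0.0681)
After 4 (thin lens f=-25): x=3009/470 (≈6.4021) theta=0.1880
After 5 (propagate distance d=26): x=132659/11750 (≈11.2901) theta=0.1880
After 6 (curved mirror R=36): x=132659/11750 (≈11.2901) theta=-92897/211500 (≈-0.4392)
Rounded to 4 decimal places: x = 11.2901, theta = -0.4392

Answer: 11.2901 -0.4392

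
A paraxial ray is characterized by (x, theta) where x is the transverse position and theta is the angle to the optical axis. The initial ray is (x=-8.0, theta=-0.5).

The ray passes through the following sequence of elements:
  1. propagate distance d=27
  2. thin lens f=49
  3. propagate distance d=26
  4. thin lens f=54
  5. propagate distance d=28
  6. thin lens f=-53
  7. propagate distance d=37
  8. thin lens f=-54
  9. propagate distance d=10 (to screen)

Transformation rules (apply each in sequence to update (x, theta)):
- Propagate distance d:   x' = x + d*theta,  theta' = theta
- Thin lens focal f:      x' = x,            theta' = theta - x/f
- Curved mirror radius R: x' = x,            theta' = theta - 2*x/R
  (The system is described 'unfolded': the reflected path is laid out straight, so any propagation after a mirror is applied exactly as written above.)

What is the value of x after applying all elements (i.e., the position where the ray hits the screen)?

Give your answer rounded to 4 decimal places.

Initial: x=-8.0000 theta=-0.5000
After 1 (propagate distance d=27): x=-21.5000 theta=-0.5000
After 2 (thin lens f=49): x=-21.5000 theta=-3/49 (≈-0.0612)
After 3 (propagate distance d=26): x=-2263/98 (≈-23.0918) theta=-3/49 (≈-0.0612)
After 4 (thin lens f=54): x=-2263/98 (≈-23.0918) theta=277/756 (≈0.3664)
After 5 (propagate distance d=28): x=-33955/2646 (≈-12.8326) theta=277/756 (≈0.3664)
After 6 (thin lens f=-53): x=-33955/2646 (≈-12.8326) theta=1291/10388 (≈0.1243)
After 7 (propagate distance d=37): x=-2309521/280476 (≈-8.2343) theta=1291/10388 (≈0.1243)
After 8 (thin lens f=-54): x=-2309521/280476 (≈-8.2343) theta=-427243/15145704 (≈-0.0282)
After 9 (propagate distance d=10 (to screen)): x=-4606663/540918 (≈-8.5164) theta=-427243/15145704 (≈-0.0282)
Rounded to 4 decimal places: x = -8.5164

Answer: -8.5164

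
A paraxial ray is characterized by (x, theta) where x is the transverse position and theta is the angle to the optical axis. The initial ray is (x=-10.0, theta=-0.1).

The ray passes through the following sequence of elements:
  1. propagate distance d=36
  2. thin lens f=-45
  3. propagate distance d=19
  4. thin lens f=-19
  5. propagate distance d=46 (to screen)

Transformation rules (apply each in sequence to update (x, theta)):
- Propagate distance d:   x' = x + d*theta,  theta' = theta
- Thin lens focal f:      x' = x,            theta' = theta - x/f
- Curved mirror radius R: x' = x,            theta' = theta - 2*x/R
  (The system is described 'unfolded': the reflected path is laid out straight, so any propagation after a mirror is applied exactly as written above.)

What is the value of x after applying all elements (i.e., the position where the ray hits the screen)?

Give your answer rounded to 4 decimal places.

Answer: -91.1730

Derivation:
Initial: x=-10.0000 theta=-0.1000
After 1 (propagate distance d=36): x=-13.6000 theta=-0.1000
After 2 (thin lens f=-45): x=-13.6000 theta=-181/450 (≈-0.4022)
After 3 (propagate distance d=19): x=-9559/450 (≈-21.2422) theta=-181/450 (≈-0.4022)
After 4 (thin lens f=-19): x=-9559/450 (≈-21.2422) theta=-6499/4275 (≈-1.5202)
After 5 (propagate distance d=46 (to screen)): x=-259843/2850 (≈-91.1730) theta=-6499/4275 (≈-1.5202)
Rounded to 4 decimal places: x = -91.1730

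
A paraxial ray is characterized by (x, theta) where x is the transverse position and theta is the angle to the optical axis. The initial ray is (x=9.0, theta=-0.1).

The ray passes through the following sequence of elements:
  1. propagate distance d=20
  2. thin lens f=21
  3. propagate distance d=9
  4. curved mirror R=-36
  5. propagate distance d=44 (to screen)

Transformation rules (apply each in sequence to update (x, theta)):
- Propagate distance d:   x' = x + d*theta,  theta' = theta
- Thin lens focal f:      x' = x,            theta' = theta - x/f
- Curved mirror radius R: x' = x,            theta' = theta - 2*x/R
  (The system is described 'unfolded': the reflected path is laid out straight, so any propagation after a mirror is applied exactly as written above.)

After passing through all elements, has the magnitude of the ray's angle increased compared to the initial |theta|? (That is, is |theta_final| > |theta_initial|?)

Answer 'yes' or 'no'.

Initial: x=9.0000 theta=-0.1000
After 1 (propagate distance d=20): x=7.0000 theta=-0.1000
After 2 (thin lens f=21): x=7.0000 theta=-13/30 (≈-0.4333)
After 3 (propagate distance d=9): x=3.1000 theta=-13/30 (≈-0.4333)
After 4 (curved mirror R=-36): x=3.1000 theta=-47/180 (≈-0.2611)
After 5 (propagate distance d=44 (to screen)): x=-151/18 (≈-8.3889) theta=-47/180 (≈-0.2611)
|theta_initial|=0.1000 |theta_final|=47/180 (≈0.2611) -> increased

Answer: yes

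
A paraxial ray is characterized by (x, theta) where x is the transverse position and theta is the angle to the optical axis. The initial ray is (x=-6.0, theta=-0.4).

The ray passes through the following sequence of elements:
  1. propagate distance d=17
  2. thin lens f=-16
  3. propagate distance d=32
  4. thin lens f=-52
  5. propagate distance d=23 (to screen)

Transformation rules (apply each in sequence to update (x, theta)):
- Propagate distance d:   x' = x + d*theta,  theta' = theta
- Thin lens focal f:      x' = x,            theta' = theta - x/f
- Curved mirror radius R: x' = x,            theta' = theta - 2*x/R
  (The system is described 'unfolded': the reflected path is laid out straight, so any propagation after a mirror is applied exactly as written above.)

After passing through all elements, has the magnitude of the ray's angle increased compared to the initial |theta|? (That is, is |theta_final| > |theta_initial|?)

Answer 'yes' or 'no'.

Initial: x=-6.0000 theta=-0.4000
After 1 (propagate distance d=17): x=-12.8000 theta=-0.4000
After 2 (thin lens f=-16): x=-12.8000 theta=-1.2000
After 3 (propagate distance d=32): x=-51.2000 theta=-1.2000
After 4 (thin lens f=-52): x=-51.2000 theta=-142/65 (≈-2.1846)
After 5 (propagate distance d=23 (to screen)): x=-6594/65 (≈-101.4462) theta=-142/65 (≈-2.1846)
|theta_initial|=0.4000 |theta_final|=142/65 (≈2.1846) -> increased

Answer: yes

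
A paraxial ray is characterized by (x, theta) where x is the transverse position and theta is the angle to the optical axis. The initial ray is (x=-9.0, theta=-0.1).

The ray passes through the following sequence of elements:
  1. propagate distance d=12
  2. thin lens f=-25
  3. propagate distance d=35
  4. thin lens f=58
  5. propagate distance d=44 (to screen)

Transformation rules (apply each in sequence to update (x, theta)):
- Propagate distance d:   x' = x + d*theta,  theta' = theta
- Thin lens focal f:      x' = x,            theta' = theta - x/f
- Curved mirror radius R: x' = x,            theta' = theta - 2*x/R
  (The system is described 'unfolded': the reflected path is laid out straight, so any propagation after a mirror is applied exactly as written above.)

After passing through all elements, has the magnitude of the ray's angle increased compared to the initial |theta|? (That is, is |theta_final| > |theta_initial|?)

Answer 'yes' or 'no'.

Answer: no

Derivation:
Initial: x=-9.0000 theta=-0.1000
After 1 (propagate distance d=12): x=-10.2000 theta=-0.1000
After 2 (thin lens f=-25): x=-10.2000 theta=-0.5080
After 3 (propagate distance d=35): x=-27.9800 theta=-0.5080
After 4 (thin lens f=58): x=-27.9800 theta=-371/14500 (≈-0.0256)
After 5 (propagate distance d=44 (to screen)): x=-211017/7250 (≈-29.1058) theta=-371/14500 (≈-0.0256)
|theta_initial|=0.1000 |theta_final|=371/14500 (≈0.0256) -> not increased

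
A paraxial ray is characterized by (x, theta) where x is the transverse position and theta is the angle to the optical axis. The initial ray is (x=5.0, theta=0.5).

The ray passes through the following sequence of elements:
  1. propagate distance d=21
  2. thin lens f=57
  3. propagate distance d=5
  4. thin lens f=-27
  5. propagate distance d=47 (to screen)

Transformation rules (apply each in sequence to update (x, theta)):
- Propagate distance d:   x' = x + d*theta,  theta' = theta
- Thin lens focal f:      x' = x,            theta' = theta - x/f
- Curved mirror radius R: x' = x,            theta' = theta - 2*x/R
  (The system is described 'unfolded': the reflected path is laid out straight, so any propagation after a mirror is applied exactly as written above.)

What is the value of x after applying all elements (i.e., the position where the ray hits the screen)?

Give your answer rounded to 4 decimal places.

Answer: 56.3262

Derivation:
Initial: x=5.0000 theta=0.5000
After 1 (propagate distance d=21): x=15.5000 theta=0.5000
After 2 (thin lens f=57): x=15.5000 theta=13/57 (≈0.2281)
After 3 (propagate distance d=5): x=1897/114 (≈16.6404) theta=13/57 (≈0.2281)
After 4 (thin lens f=-27): x=1897/114 (≈16.6404) theta=2599/3078 (≈0.8444)
After 5 (propagate distance d=47 (to screen)): x=86686/1539 (≈56.3262) theta=2599/3078 (≈0.8444)
Rounded to 4 decimal places: x = 56.3262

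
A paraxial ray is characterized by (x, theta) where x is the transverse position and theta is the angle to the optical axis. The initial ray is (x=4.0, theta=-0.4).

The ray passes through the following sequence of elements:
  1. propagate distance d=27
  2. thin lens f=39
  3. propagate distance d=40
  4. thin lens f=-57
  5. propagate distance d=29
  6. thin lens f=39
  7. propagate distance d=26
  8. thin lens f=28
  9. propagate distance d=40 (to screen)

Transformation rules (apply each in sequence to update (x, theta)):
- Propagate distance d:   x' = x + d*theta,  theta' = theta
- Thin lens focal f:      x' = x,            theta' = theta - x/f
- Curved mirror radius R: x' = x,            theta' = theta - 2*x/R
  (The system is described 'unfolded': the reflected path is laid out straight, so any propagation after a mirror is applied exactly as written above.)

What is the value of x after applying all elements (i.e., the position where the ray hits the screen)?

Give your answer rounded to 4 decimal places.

Answer: 21.0234

Derivation:
Initial: x=4.0000 theta=-0.4000
After 1 (propagate distance d=27): x=-6.8000 theta=-0.4000
After 2 (thin lens f=39): x=-6.8000 theta=-44/195 (≈-0.2256)
After 3 (propagate distance d=40): x=-3086/195 (≈-15.8256) theta=-44/195 (≈-0.2256)
After 4 (thin lens f=-57): x=-3086/195 (≈-15.8256) theta=-5594/11115 (≈-0.5033)
After 5 (propagate distance d=29): x=-338128/11115 (≈-30.4209) theta=-5594/11115 (≈-0.5033)
After 6 (thin lens f=39): x=-338128/11115 (≈-30.4209) theta=119962/433485 (≈0.2767)
After 7 (propagate distance d=26): x=-154892/6669 (≈-23.2257) theta=119962/433485 (≈0.2767)
After 8 (thin lens f=28): x=-154892/6669 (≈-23.2257) theta=3356729/3034395 (≈1.1062)
After 9 (propagate distance d=40 (to screen)): x=12758660/606879 (≈21.0234) theta=3356729/3034395 (≈1.1062)
Rounded to 4 decimal places: x = 21.0234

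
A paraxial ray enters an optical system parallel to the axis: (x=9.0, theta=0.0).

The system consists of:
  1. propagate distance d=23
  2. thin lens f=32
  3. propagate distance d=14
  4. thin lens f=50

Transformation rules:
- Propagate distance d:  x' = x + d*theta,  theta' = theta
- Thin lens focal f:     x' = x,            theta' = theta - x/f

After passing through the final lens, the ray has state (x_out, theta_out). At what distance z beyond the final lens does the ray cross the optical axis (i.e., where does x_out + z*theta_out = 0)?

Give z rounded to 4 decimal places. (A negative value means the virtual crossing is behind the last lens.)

Answer: 13.2353

Derivation:
Initial: x=9.0000 theta=0.0000
After 1 (propagate distance d=23): x=9.0000 theta=0.0000
After 2 (thin lens f=32): x=9.0000 theta=-9/32 (≈-0.2813)
After 3 (propagate distance d=14): x=5.0625 theta=-9/32 (≈-0.2813)
After 4 (thin lens f=50): x=5.0625 theta=-0.3825
z_focus = -x_out/theta_out = -(5.0625)/(-0.3825) = 225/17 ≈ 13.2353
Rounded to 4 decimal places: z = 13.2353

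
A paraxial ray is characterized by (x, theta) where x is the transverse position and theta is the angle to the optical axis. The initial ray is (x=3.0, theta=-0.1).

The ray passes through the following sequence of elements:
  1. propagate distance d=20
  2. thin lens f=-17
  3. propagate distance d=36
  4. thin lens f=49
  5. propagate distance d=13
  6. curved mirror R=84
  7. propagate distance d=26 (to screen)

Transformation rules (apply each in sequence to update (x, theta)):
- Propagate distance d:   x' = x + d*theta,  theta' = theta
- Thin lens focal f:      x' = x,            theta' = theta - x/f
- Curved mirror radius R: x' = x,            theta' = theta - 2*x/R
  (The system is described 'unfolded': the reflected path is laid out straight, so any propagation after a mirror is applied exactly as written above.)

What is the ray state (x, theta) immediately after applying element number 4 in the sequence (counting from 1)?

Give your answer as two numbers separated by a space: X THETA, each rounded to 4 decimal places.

Answer: -0.4824 -0.0313

Derivation:
Initial: x=3.0000 theta=-0.1000
After 1 (propagate distance d=20): x=1.0000 theta=-0.1000
After 2 (thin lens f=-17): x=1.0000 theta=-7/170 (≈-0.0412)
After 3 (propagate distance d=36): x=-41/85 (≈-0.4824) theta=-7/170 (≈-0.0412)
After 4 (thin lens f=49): x=-41/85 (≈-0.4824) theta=-261/8330 (≈-0.0313)
Rounded to 4 decimal places: x = -0.4824, theta = -0.0313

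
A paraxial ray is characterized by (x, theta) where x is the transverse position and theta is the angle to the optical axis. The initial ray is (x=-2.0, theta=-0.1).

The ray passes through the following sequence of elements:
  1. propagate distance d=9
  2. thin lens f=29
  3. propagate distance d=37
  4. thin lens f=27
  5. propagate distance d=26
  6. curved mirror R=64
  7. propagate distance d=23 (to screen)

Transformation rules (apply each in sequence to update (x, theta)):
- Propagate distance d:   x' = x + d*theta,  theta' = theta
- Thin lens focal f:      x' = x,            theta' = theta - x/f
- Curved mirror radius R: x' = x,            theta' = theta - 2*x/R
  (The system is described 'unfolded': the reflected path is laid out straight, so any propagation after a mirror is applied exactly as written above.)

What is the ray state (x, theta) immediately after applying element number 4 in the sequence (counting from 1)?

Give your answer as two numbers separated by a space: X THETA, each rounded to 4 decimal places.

Initial: x=-2.0000 theta=-0.1000
After 1 (propagate distance d=9): x=-2.9000 theta=-0.1000
After 2 (thin lens f=29): x=-2.9000 theta=0.0000
After 3 (propagate distance d=37): x=-2.9000 theta=0.0000
After 4 (thin lens f=27): x=-2.9000 theta=29/270 (≈0.1074)
Rounded to 4 decimal places: x = -2.9000, theta = 0.1074

Answer: -2.9000 0.1074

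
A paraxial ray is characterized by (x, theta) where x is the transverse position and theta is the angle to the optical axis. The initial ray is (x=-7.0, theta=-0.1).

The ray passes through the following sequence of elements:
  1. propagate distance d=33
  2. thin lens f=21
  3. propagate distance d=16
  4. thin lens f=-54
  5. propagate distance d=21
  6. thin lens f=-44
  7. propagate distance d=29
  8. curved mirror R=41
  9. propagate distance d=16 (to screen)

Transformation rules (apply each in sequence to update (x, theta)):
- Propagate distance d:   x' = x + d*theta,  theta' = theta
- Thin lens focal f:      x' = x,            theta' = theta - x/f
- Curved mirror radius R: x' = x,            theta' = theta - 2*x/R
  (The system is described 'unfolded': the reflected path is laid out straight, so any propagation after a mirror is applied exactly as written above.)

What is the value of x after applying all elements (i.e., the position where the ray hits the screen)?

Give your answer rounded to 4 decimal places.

Answer: 8.9267

Derivation:
Initial: x=-7.0000 theta=-0.1000
After 1 (propagate distance d=33): x=-10.3000 theta=-0.1000
After 2 (thin lens f=21): x=-10.3000 theta=41/105 (≈0.3905)
After 3 (propagate distance d=16): x=-851/210 (≈-4.0524) theta=41/105 (≈0.3905)
After 4 (thin lens f=-54): x=-851/210 (≈-4.0524) theta=511/1620 (≈0.3154)
After 5 (propagate distance d=21): x=9721/3780 (≈2.5717) theta=511/1620 (≈0.3154)
After 6 (thin lens f=-44): x=9721/3780 (≈2.5717) theta=186551/498960 (≈0.3739)
After 7 (propagate distance d=29): x=6693151/498960 (≈13.4142) theta=186551/498960 (≈0.3739)
After 8 (curved mirror R=41): x=6693151/498960 (≈13.4142) theta=-819673/2922480 (≈-0.2805)
After 9 (propagate distance d=16 (to screen)): x=36523163/4091472 (≈8.9267) theta=-819673/2922480 (≈-0.2805)
Rounded to 4 decimal places: x = 8.9267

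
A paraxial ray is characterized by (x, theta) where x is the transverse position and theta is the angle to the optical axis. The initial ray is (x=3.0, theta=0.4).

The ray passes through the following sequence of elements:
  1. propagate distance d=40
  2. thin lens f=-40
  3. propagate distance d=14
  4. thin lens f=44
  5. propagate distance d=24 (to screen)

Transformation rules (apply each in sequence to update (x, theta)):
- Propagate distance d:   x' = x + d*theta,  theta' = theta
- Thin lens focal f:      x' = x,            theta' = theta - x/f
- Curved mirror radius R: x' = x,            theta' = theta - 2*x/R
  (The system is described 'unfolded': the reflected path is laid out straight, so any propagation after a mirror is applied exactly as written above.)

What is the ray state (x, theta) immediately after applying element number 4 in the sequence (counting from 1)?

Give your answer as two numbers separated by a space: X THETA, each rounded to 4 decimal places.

Answer: 31.2500 0.1648

Derivation:
Initial: x=3.0000 theta=0.4000
After 1 (propagate distance d=40): x=19.0000 theta=0.4000
After 2 (thin lens f=-40): x=19.0000 theta=0.8750
After 3 (propagate distance d=14): x=31.2500 theta=0.8750
After 4 (thin lens f=44): x=31.2500 theta=29/176 (≈0.1648)
Rounded to 4 decimal places: x = 31.2500, theta = 0.1648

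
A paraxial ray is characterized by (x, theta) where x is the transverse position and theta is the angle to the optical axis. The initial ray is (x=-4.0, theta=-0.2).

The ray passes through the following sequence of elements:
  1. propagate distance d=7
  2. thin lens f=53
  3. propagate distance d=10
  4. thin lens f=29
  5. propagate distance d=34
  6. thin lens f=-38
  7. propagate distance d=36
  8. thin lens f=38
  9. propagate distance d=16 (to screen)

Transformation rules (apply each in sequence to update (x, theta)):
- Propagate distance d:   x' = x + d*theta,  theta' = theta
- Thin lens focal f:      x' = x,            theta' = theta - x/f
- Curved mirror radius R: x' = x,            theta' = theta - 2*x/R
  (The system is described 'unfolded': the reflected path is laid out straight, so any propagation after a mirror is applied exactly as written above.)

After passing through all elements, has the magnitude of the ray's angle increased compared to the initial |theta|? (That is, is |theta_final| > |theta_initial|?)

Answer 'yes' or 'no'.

Initial: x=-4.0000 theta=-0.2000
After 1 (propagate distance d=7): x=-5.4000 theta=-0.2000
After 2 (thin lens f=53): x=-5.4000 theta=-26/265 (≈-0.0981)
After 3 (propagate distance d=10): x=-1691/265 (≈-6.3811) theta=-26/265 (≈-0.0981)
After 4 (thin lens f=29): x=-1691/265 (≈-6.3811) theta=937/7685 (≈0.1219)
After 5 (propagate distance d=34): x=-17181/7685 (≈-2.2357) theta=937/7685 (≈0.1219)
After 6 (thin lens f=-38): x=-17181/7685 (≈-2.2357) theta=3685/58406 (≈0.0631)
After 7 (propagate distance d=36): x=5211/146015 (≈0.0357) theta=3685/58406 (≈0.0631)
After 8 (thin lens f=38): x=5211/146015 (≈0.0357) theta=172432/2774285 (≈0.0622)
After 9 (propagate distance d=16 (to screen)): x=98549/95665 (≈1.0301) theta=172432/2774285 (≈0.0622)
|theta_initial|=0.2000 |theta_final|=172432/2774285 (≈0.0622) -> not increased

Answer: no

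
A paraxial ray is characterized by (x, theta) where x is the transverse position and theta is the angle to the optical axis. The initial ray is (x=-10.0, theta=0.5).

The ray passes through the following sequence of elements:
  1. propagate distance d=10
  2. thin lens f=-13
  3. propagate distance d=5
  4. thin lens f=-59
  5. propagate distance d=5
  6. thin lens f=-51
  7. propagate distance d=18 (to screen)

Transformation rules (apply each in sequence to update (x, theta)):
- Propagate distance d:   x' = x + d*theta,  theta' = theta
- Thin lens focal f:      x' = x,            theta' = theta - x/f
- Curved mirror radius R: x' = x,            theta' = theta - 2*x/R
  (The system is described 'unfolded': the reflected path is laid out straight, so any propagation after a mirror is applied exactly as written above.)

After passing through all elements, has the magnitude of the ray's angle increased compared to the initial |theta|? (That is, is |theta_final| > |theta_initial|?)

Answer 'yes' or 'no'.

Initial: x=-10.0000 theta=0.5000
After 1 (propagate distance d=10): x=-5.0000 theta=0.5000
After 2 (thin lens f=-13): x=-5.0000 theta=3/26 (≈0.1154)
After 3 (propagate distance d=5): x=-115/26 (≈-4.4231) theta=3/26 (≈0.1154)
After 4 (thin lens f=-59): x=-115/26 (≈-4.4231) theta=31/767 (≈0.0404)
After 5 (propagate distance d=5): x=-6475/1534 (≈-4.2210) theta=31/767 (≈0.0404)
After 6 (thin lens f=-51): x=-6475/1534 (≈-4.2210) theta=-3313/78234 (≈-0.0423)
After 7 (propagate distance d=18 (to screen)): x=-129953/26078 (≈-4.9832) theta=-3313/78234 (≈-0.0423)
|theta_initial|=0.5000 |theta_final|=3313/78234 (≈0.0423) -> not increased

Answer: no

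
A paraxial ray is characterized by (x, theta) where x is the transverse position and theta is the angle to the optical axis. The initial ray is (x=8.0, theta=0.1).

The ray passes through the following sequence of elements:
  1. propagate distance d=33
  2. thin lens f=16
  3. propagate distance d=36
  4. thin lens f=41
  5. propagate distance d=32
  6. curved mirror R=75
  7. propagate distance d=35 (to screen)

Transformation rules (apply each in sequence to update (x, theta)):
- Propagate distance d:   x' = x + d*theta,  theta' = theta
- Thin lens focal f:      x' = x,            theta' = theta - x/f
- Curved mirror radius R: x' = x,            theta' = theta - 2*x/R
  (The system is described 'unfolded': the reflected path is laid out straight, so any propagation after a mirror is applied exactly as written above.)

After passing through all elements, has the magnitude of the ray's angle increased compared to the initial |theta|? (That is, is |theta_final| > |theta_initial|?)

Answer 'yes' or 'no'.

Answer: yes

Derivation:
Initial: x=8.0000 theta=0.1000
After 1 (propagate distance d=33): x=11.3000 theta=0.1000
After 2 (thin lens f=16): x=11.3000 theta=-97/160 (≈-0.6063)
After 3 (propagate distance d=36): x=-10.5250 theta=-97/160 (≈-0.6063)
After 4 (thin lens f=41): x=-10.5250 theta=-2293/6560 (≈-0.3495)
After 5 (propagate distance d=32): x=-7121/328 (≈-21.7104) theta=-2293/6560 (≈-0.3495)
After 6 (curved mirror R=75): x=-7121/328 (≈-21.7104) theta=22573/98400 (≈0.2294)
After 7 (propagate distance d=35 (to screen)): x=-269249/19680 (≈-13.6814) theta=22573/98400 (≈0.2294)
|theta_initial|=0.1000 |theta_final|=22573/98400 (≈0.2294) -> increased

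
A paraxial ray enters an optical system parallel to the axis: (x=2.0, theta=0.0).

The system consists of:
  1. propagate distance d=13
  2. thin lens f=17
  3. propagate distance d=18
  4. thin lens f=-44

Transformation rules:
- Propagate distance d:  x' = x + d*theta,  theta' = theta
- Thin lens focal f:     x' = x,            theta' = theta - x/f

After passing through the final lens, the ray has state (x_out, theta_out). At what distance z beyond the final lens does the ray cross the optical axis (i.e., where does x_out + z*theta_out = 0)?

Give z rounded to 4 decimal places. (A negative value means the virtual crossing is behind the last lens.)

Answer: -0.9778

Derivation:
Initial: x=2.0000 theta=0.0000
After 1 (propagate distance d=13): x=2.0000 theta=0.0000
After 2 (thin lens f=17): x=2.0000 theta=-2/17 (≈-0.1176)
After 3 (propagate distance d=18): x=-2/17 (≈-0.1176) theta=-2/17 (≈-0.1176)
After 4 (thin lens f=-44): x=-2/17 (≈-0.1176) theta=-45/374 (≈-0.1203)
z_focus = -x_out/theta_out = -(-2/17)/(-45/374) = -44/45 ≈ -0.9778
Rounded to 4 decimal places: z = -0.9778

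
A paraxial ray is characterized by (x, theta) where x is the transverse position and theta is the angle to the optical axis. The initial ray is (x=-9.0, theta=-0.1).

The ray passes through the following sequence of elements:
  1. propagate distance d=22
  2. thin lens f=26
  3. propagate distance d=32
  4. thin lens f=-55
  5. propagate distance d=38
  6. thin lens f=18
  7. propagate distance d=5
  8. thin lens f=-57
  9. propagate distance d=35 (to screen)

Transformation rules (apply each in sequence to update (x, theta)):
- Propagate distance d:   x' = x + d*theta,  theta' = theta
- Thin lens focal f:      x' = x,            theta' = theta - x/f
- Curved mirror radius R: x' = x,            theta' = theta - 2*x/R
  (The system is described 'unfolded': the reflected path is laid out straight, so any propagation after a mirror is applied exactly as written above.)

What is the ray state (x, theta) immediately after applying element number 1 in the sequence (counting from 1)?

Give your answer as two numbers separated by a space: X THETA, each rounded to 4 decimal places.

Answer: -11.2000 -0.1000

Derivation:
Initial: x=-9.0000 theta=-0.1000
After 1 (propagate distance d=22): x=-11.2000 theta=-0.1000
Rounded to 4 decimal places: x = -11.2000, theta = -0.1000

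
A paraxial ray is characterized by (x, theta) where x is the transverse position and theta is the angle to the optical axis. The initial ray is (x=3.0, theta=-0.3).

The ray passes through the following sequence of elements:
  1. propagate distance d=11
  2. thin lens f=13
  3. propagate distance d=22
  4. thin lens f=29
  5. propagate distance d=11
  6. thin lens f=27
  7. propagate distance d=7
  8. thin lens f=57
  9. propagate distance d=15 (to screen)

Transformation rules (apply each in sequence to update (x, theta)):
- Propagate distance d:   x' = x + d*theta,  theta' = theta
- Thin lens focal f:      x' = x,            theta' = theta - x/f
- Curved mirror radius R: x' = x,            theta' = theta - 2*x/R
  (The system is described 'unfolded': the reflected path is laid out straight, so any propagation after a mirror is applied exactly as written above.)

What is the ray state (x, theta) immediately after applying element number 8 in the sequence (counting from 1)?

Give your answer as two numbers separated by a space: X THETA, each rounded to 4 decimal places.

Initial: x=3.0000 theta=-0.3000
After 1 (propagate distance d=11): x=-0.3000 theta=-0.3000
After 2 (thin lens f=13): x=-0.3000 theta=-18/65 (≈-0.2769)
After 3 (propagate distance d=22): x=-831/130 (≈-6.3923) theta=-18/65 (≈-0.2769)
After 4 (thin lens f=29): x=-831/130 (≈-6.3923) theta=-213/3770 (≈-0.0565)
After 5 (propagate distance d=11): x=-1017/145 (≈-7.0138) theta=-213/3770 (≈-0.0565)
After 6 (thin lens f=27): x=-1017/145 (≈-7.0138) theta=2299/11310 (≈0.2033)
After 7 (propagate distance d=7): x=-63233/11310 (≈-5.5909) theta=2299/11310 (≈0.2033)
After 8 (thin lens f=57): x=-63233/11310 (≈-5.5909) theta=97138/322335 (≈0.3014)
Rounded to 4 decimal places: x = -5.5909, theta = 0.3014

Answer: -5.5909 0.3014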